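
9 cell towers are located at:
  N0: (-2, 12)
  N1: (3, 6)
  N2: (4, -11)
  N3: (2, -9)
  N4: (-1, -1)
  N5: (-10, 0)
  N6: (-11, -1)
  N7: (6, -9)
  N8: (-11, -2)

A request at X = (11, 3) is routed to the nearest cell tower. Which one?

N1

Since √ is increasing, it suffices to compare squared distances:
|XN0|² = (11−(-2))² + (3−12)² = 169 + 81 = 250
|XN1|² = (11−3)² + (3−6)² = 64 + 9 = 73
|XN2|² = (11−4)² + (3−(-11))² = 49 + 196 = 245
|XN3|² = (11−2)² + (3−(-9))² = 81 + 144 = 225
|XN4|² = (11−(-1))² + (3−(-1))² = 144 + 16 = 160
|XN5|² = (11−(-10))² + (3−0)² = 441 + 9 = 450
|XN6|² = (11−(-11))² + (3−(-1))² = 484 + 16 = 500
|XN7|² = (11−6)² + (3−(-9))² = 25 + 144 = 169
|XN8|² = (11−(-11))² + (3−(-2))² = 484 + 25 = 509
The smallest is to N1, so X lies in the Voronoi region of N1.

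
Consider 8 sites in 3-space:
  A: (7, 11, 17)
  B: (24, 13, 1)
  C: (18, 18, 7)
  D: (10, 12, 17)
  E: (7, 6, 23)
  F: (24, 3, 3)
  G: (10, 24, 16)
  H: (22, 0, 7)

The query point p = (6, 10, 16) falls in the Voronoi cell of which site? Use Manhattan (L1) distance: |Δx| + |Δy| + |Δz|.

d(p,A) = |6−7| + |10−11| + |16−17| = 1 + 1 + 1 = 3
d(p,B) = |6−24| + |10−13| + |16−1| = 18 + 3 + 15 = 36
d(p,C) = |6−18| + |10−18| + |16−7| = 12 + 8 + 9 = 29
d(p,D) = |6−10| + |10−12| + |16−17| = 4 + 2 + 1 = 7
d(p,E) = |6−7| + |10−6| + |16−23| = 1 + 4 + 7 = 12
d(p,F) = |6−24| + |10−3| + |16−3| = 18 + 7 + 13 = 38
d(p,G) = |6−10| + |10−24| + |16−16| = 4 + 14 + 0 = 18
d(p,H) = |6−22| + |10−0| + |16−7| = 16 + 10 + 9 = 35
Minimum is at A.

A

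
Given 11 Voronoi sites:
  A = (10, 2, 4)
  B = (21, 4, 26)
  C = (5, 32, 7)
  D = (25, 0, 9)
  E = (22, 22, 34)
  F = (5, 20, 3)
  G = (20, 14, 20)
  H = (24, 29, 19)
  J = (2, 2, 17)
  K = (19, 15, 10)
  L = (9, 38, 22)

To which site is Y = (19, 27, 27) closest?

E

Squared Euclidean distances:
|YA|² = 81 + 625 + 529 = 1235
|YB|² = 4 + 529 + 1 = 534
|YC|² = 196 + 25 + 400 = 621
|YD|² = 36 + 729 + 324 = 1089
|YE|² = 9 + 25 + 49 = 83
|YF|² = 196 + 49 + 576 = 821
|YG|² = 1 + 169 + 49 = 219
|YH|² = 25 + 4 + 64 = 93
|YJ|² = 289 + 625 + 100 = 1014
|YK|² = 0 + 144 + 289 = 433
|YL|² = 100 + 121 + 25 = 246
The smallest is to E, so Y lies in the Voronoi region of E.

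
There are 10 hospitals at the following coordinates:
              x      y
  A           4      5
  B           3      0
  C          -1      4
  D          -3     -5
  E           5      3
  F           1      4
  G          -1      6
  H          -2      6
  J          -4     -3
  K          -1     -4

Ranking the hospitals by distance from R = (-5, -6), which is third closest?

Compare squared distances (the ordering matches that of the actual distances):
|RA|² = 81 + 121 = 202
|RB|² = 64 + 36 = 100
|RC|² = 16 + 100 = 116
|RD|² = 4 + 1 = 5
|RE|² = 100 + 81 = 181
|RF|² = 36 + 100 = 136
|RG|² = 16 + 144 = 160
|RH|² = 9 + 144 = 153
|RJ|² = 1 + 9 = 10
|RK|² = 16 + 4 = 20
Sorted ascending: D, J, K, B, … — the third-nearest is K.

K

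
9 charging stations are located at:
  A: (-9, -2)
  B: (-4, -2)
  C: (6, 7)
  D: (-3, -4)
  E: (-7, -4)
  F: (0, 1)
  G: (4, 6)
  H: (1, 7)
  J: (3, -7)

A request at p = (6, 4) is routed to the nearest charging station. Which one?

Compare squared distances (the ordering matches that of the actual distances):
|pA|² = 225 + 36 = 261
|pB|² = 100 + 36 = 136
|pC|² = 0 + 9 = 9
|pD|² = 81 + 64 = 145
|pE|² = 169 + 64 = 233
|pF|² = 36 + 9 = 45
|pG|² = 4 + 4 = 8
|pH|² = 25 + 9 = 34
|pJ|² = 9 + 121 = 130
Minimum is at G.

G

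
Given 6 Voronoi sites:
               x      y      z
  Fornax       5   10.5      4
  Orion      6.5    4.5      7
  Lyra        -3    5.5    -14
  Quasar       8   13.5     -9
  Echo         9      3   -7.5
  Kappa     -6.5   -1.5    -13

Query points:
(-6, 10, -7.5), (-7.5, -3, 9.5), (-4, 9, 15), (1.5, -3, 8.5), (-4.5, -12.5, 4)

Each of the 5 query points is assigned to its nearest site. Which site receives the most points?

Orion

(-6, 10, -7.5) — d² to each: Fornax:253.5, Orion:396.75, Lyra:71.5, Quasar:210.5, Echo:274, Kappa:162.75 → nearest is Lyra
(-7.5, -3, 9.5) — d² to each: Fornax:368.75, Orion:258.5, Lyra:644.75, Quasar:854.75, Echo:597.25, Kappa:509.5 → nearest is Orion
(-4, 9, 15) — d² to each: Fornax:204.25, Orion:194.5, Lyra:854.25, Quasar:740.25, Echo:711.25, Kappa:900.5 → nearest is Orion
(1.5, -3, 8.5) — d² to each: Fornax:214.75, Orion:83.5, Lyra:598.75, Quasar:620.75, Echo:348.25, Kappa:528.5 → nearest is Orion
(-4.5, -12.5, 4) — d² to each: Fornax:619.25, Orion:419, Lyra:650.25, Quasar:1001.25, Echo:554.75, Kappa:414 → nearest is Kappa
Tally — Orion:3, Lyra:1, Kappa:1. Orion captures the most (3).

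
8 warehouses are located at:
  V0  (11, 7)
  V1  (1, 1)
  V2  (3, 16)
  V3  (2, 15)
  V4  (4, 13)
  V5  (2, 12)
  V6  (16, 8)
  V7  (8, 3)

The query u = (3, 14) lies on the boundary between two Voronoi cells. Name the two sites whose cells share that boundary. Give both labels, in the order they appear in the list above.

Squared distances from u to each site:
|uV0|² = (3−11)² + (14−7)² = 64 + 49 = 113
|uV1|² = (3−1)² + (14−1)² = 4 + 169 = 173
|uV2|² = (3−3)² + (14−16)² = 0 + 4 = 4
|uV3|² = (3−2)² + (14−15)² = 1 + 1 = 2
|uV4|² = (3−4)² + (14−13)² = 1 + 1 = 2
|uV5|² = (3−2)² + (14−12)² = 1 + 4 = 5
|uV6|² = (3−16)² + (14−8)² = 169 + 36 = 205
|uV7|² = (3−8)² + (14−3)² = 25 + 121 = 146
u is equidistant from V3 and V4 (both at squared distance 2), and every other site is strictly farther — so u lies on the V3–V4 Voronoi edge.

V3 and V4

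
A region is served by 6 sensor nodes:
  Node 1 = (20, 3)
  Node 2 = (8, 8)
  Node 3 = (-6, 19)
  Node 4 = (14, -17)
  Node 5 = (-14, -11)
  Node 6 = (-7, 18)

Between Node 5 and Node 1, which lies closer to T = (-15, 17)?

Node 5

Compare squared distances:
d²(T, Node 5) = (-15−(-14))² + (17−(-11))² = 1 + 784 = 785
d²(T, Node 1) = (-15−20)² + (17−3)² = 1225 + 196 = 1421
785 < 1421, so Node 5 is closer.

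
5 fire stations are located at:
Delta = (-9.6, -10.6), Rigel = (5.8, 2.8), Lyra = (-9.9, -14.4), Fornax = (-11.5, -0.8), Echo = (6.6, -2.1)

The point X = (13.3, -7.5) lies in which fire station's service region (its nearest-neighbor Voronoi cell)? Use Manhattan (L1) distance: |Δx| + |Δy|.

d(X, Delta) = 22.9 + 3.1 = 26
d(X, Rigel) = 7.5 + 10.3 = 17.8
d(X, Lyra) = 23.2 + 6.9 = 30.1
d(X, Fornax) = 24.8 + 6.7 = 31.5
d(X, Echo) = 6.7 + 5.4 = 12.1
The smallest is to Echo, so X lies in the Voronoi region of Echo.

Echo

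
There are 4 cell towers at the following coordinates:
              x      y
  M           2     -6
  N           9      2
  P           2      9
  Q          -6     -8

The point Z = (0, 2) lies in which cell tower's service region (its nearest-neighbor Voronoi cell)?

Since √ is increasing, it suffices to compare squared distances:
|ZM|² = (0−2)² + (2−(-6))² = 4 + 64 = 68
|ZN|² = (0−9)² + (2−2)² = 81 + 0 = 81
|ZP|² = (0−2)² + (2−9)² = 4 + 49 = 53
|ZQ|² = (0−(-6))² + (2−(-8))² = 36 + 100 = 136
Minimum is at P.

P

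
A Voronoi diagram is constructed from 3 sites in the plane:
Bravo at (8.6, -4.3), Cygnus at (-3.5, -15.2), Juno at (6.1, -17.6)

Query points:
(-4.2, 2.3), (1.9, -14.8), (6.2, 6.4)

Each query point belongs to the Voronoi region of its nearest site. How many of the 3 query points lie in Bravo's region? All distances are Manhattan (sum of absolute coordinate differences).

1

(-4.2, 2.3) — d to each: Bravo:19.4, Cygnus:18.2, Juno:30.2 → nearest is Cygnus
(1.9, -14.8) — d to each: Bravo:17.2, Cygnus:5.8, Juno:7 → nearest is Cygnus
(6.2, 6.4) — d to each: Bravo:13.1, Cygnus:31.3, Juno:24.1 → nearest is Bravo
1 of the 3 points has Bravo as nearest.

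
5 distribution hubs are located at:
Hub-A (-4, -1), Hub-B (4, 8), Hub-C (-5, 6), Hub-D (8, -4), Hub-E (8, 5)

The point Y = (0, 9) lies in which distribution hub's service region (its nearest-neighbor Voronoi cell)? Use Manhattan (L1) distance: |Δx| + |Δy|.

Hub-B

d(Y, Hub-A) = |0−(-4)| + |9−(-1)| = 4 + 10 = 14
d(Y, Hub-B) = |0−4| + |9−8| = 4 + 1 = 5
d(Y, Hub-C) = |0−(-5)| + |9−6| = 5 + 3 = 8
d(Y, Hub-D) = |0−8| + |9−(-4)| = 8 + 13 = 21
d(Y, Hub-E) = |0−8| + |9−5| = 8 + 4 = 12
The smallest is to Hub-B, so Y lies in the Voronoi region of Hub-B.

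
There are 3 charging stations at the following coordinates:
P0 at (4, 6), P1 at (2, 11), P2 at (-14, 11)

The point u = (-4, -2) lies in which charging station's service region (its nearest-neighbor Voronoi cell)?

P0

Since √ is increasing, it suffices to compare squared distances:
|uP0|² = 64 + 64 = 128
|uP1|² = 36 + 169 = 205
|uP2|² = 100 + 169 = 269
Minimum is at P0.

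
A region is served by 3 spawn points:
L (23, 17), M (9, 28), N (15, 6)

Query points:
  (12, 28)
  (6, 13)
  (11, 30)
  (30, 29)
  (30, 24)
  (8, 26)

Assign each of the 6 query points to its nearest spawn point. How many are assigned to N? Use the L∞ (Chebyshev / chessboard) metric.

1

(12, 28) — d to each: L:11, M:3, N:22 → nearest is M
(6, 13) — d to each: L:17, M:15, N:9 → nearest is N
(11, 30) — d to each: L:13, M:2, N:24 → nearest is M
(30, 29) — d to each: L:12, M:21, N:23 → nearest is L
(30, 24) — d to each: L:7, M:21, N:18 → nearest is L
(8, 26) — d to each: L:15, M:2, N:20 → nearest is M
1 of the 6 points has N as nearest.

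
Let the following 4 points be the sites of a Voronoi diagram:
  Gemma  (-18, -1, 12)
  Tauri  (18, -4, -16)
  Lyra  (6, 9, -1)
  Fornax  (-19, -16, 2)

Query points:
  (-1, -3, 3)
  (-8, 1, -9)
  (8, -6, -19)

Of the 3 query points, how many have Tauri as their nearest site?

1

(-1, -3, 3) — d² to each: Gemma:374, Tauri:723, Lyra:209, Fornax:494 → nearest is Lyra
(-8, 1, -9) — d² to each: Gemma:545, Tauri:750, Lyra:324, Fornax:531 → nearest is Lyra
(8, -6, -19) — d² to each: Gemma:1662, Tauri:113, Lyra:553, Fornax:1270 → nearest is Tauri
1 of the 3 points has Tauri as nearest.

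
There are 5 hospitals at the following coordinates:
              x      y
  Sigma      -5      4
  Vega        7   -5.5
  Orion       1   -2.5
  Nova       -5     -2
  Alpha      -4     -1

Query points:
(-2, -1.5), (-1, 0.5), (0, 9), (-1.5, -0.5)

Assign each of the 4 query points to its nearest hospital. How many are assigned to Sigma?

(-2, -1.5) — d² to each: Sigma:39.25, Vega:97, Orion:10, Nova:9.25, Alpha:4.25 → nearest is Alpha
(-1, 0.5) — d² to each: Sigma:28.25, Vega:100, Orion:13, Nova:22.25, Alpha:11.25 → nearest is Alpha
(0, 9) — d² to each: Sigma:50, Vega:259.25, Orion:133.25, Nova:146, Alpha:116 → nearest is Sigma
(-1.5, -0.5) — d² to each: Sigma:32.5, Vega:97.25, Orion:10.25, Nova:14.5, Alpha:6.5 → nearest is Alpha
1 of the 4 points has Sigma as nearest.

1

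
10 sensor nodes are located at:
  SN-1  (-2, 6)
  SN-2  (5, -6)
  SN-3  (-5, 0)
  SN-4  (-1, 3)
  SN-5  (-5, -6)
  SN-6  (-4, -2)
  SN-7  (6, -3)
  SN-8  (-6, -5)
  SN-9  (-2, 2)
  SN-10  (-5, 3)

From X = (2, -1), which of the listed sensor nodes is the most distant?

SN-8

Squared Euclidean distances:
d²(X, SN-1) = (2−(-2))² + (-1−6)² = 16 + 49 = 65
d²(X, SN-2) = (2−5)² + (-1−(-6))² = 9 + 25 = 34
d²(X, SN-3) = (2−(-5))² + (-1−0)² = 49 + 1 = 50
d²(X, SN-4) = (2−(-1))² + (-1−3)² = 9 + 16 = 25
d²(X, SN-5) = (2−(-5))² + (-1−(-6))² = 49 + 25 = 74
d²(X, SN-6) = (2−(-4))² + (-1−(-2))² = 36 + 1 = 37
d²(X, SN-7) = (2−6)² + (-1−(-3))² = 16 + 4 = 20
d²(X, SN-8) = (2−(-6))² + (-1−(-5))² = 64 + 16 = 80
d²(X, SN-9) = (2−(-2))² + (-1−2)² = 16 + 9 = 25
d²(X, SN-10) = (2−(-5))² + (-1−3)² = 49 + 16 = 65
The largest is to SN-8.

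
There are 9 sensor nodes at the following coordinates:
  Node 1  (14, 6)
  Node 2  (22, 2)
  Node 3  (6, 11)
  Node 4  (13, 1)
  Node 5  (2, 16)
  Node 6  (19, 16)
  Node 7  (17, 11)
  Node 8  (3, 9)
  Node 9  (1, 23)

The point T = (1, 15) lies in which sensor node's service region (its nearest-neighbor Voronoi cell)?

Since √ is increasing, it suffices to compare squared distances:
d²(T, Node 1) = 169 + 81 = 250
d²(T, Node 2) = 441 + 169 = 610
d²(T, Node 3) = 25 + 16 = 41
d²(T, Node 4) = 144 + 196 = 340
d²(T, Node 5) = 1 + 1 = 2
d²(T, Node 6) = 324 + 1 = 325
d²(T, Node 7) = 256 + 16 = 272
d²(T, Node 8) = 4 + 36 = 40
d²(T, Node 9) = 0 + 64 = 64
Node 5 is nearest.

Node 5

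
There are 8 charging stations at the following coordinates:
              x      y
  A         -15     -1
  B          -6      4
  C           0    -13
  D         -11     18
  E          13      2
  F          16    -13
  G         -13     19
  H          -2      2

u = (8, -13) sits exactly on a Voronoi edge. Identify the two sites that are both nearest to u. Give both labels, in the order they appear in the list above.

C and F

Squared distances from u to each site:
|uA|² = (8−(-15))² + (-13−(-1))² = 529 + 144 = 673
|uB|² = (8−(-6))² + (-13−4)² = 196 + 289 = 485
|uC|² = (8−0)² + (-13−(-13))² = 64 + 0 = 64
|uD|² = (8−(-11))² + (-13−18)² = 361 + 961 = 1322
|uE|² = (8−13)² + (-13−2)² = 25 + 225 = 250
|uF|² = (8−16)² + (-13−(-13))² = 64 + 0 = 64
|uG|² = (8−(-13))² + (-13−19)² = 441 + 1024 = 1465
|uH|² = (8−(-2))² + (-13−2)² = 100 + 225 = 325
u is equidistant from C and F (both at squared distance 64), and every other site is strictly farther — so u lies on the C–F Voronoi edge.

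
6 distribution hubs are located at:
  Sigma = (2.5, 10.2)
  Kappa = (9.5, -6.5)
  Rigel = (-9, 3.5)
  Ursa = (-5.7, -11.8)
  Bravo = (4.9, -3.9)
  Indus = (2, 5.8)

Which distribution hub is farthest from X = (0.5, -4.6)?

Sigma

Compare squared distances (the ordering matches that of the actual distances):
d²(X, Sigma) = (0.5−2.5)² + (-4.6−10.2)² = 4 + 219.04 = 223.04
d²(X, Kappa) = (0.5−9.5)² + (-4.6−(-6.5))² = 81 + 3.61 = 84.61
d²(X, Rigel) = (0.5−(-9))² + (-4.6−3.5)² = 90.25 + 65.61 = 155.86
d²(X, Ursa) = (0.5−(-5.7))² + (-4.6−(-11.8))² = 38.44 + 51.84 = 90.28
d²(X, Bravo) = (0.5−4.9)² + (-4.6−(-3.9))² = 19.36 + 0.49 = 19.85
d²(X, Indus) = (0.5−2)² + (-4.6−5.8)² = 2.25 + 108.16 = 110.41
The largest is to Sigma.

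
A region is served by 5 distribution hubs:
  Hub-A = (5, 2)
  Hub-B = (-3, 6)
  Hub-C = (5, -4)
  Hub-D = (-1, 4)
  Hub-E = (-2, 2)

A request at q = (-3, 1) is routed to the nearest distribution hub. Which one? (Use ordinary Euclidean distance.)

Since √ is increasing, it suffices to compare squared distances:
d²(q, Hub-A) = (-3−5)² + (1−2)² = 64 + 1 = 65
d²(q, Hub-B) = (-3−(-3))² + (1−6)² = 0 + 25 = 25
d²(q, Hub-C) = (-3−5)² + (1−(-4))² = 64 + 25 = 89
d²(q, Hub-D) = (-3−(-1))² + (1−4)² = 4 + 9 = 13
d²(q, Hub-E) = (-3−(-2))² + (1−2)² = 1 + 1 = 2
Hub-E is nearest.

Hub-E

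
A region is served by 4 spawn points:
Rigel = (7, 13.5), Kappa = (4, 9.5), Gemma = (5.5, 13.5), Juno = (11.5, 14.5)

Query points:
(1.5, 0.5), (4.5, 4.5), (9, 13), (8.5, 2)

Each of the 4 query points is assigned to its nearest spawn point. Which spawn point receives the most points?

Kappa

(1.5, 0.5) — d² to each: Rigel:199.25, Kappa:87.25, Gemma:185, Juno:296 → nearest is Kappa
(4.5, 4.5) — d² to each: Rigel:87.25, Kappa:25.25, Gemma:82, Juno:149 → nearest is Kappa
(9, 13) — d² to each: Rigel:4.25, Kappa:37.25, Gemma:12.5, Juno:8.5 → nearest is Rigel
(8.5, 2) — d² to each: Rigel:134.5, Kappa:76.5, Gemma:141.25, Juno:165.25 → nearest is Kappa
Tally — Rigel:1, Kappa:3. Kappa captures the most (3).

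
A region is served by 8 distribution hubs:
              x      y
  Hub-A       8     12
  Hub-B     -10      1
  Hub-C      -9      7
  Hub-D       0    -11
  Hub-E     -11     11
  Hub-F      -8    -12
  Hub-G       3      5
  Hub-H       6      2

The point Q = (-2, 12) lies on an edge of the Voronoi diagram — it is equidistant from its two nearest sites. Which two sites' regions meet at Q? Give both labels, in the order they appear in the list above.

Squared distances from Q to each site:
d²(Q, Hub-A) = (-2−8)² + (12−12)² = 100 + 0 = 100
d²(Q, Hub-B) = (-2−(-10))² + (12−1)² = 64 + 121 = 185
d²(Q, Hub-C) = (-2−(-9))² + (12−7)² = 49 + 25 = 74
d²(Q, Hub-D) = (-2−0)² + (12−(-11))² = 4 + 529 = 533
d²(Q, Hub-E) = (-2−(-11))² + (12−11)² = 81 + 1 = 82
d²(Q, Hub-F) = (-2−(-8))² + (12−(-12))² = 36 + 576 = 612
d²(Q, Hub-G) = (-2−3)² + (12−5)² = 25 + 49 = 74
d²(Q, Hub-H) = (-2−6)² + (12−2)² = 64 + 100 = 164
Q is equidistant from Hub-C and Hub-G (both at squared distance 74), and every other site is strictly farther — so Q lies on the Hub-C–Hub-G Voronoi edge.

Hub-C and Hub-G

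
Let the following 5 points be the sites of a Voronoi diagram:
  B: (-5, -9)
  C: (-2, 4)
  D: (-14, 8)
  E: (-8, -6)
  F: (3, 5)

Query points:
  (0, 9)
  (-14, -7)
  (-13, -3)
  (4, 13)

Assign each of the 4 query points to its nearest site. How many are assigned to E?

(0, 9) — d² to each: B:349, C:29, D:197, E:289, F:25 → nearest is F
(-14, -7) — d² to each: B:85, C:265, D:225, E:37, F:433 → nearest is E
(-13, -3) — d² to each: B:100, C:170, D:122, E:34, F:320 → nearest is E
(4, 13) — d² to each: B:565, C:117, D:349, E:505, F:65 → nearest is F
2 of the 4 points have E as nearest.

2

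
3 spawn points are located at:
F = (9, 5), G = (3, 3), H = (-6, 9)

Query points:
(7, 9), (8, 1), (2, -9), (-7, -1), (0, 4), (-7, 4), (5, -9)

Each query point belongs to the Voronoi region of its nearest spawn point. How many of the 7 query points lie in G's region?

3

(7, 9) — d² to each: F:20, G:52, H:169 → nearest is F
(8, 1) — d² to each: F:17, G:29, H:260 → nearest is F
(2, -9) — d² to each: F:245, G:145, H:388 → nearest is G
(-7, -1) — d² to each: F:292, G:116, H:101 → nearest is H
(0, 4) — d² to each: F:82, G:10, H:61 → nearest is G
(-7, 4) — d² to each: F:257, G:101, H:26 → nearest is H
(5, -9) — d² to each: F:212, G:148, H:445 → nearest is G
3 of the 7 points have G as nearest.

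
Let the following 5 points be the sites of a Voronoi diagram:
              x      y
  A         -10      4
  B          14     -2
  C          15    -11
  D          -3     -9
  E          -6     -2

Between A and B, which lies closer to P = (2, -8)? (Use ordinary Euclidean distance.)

B

Compare squared distances:
|PA|² = (2−(-10))² + (-8−4)² = 144 + 144 = 288
|PB|² = (2−14)² + (-8−(-2))² = 144 + 36 = 180
288 > 180, so B is closer.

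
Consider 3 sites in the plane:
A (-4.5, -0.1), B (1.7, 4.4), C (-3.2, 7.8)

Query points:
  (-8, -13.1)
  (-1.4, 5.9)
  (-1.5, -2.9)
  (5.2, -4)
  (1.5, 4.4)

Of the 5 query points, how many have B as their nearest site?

(-8, -13.1) — d² to each: A:181.25, B:400.34, C:459.85 → nearest is A
(-1.4, 5.9) — d² to each: A:45.61, B:11.86, C:6.85 → nearest is C
(-1.5, -2.9) — d² to each: A:16.84, B:63.53, C:117.38 → nearest is A
(5.2, -4) — d² to each: A:109.3, B:82.81, C:209.8 → nearest is B
(1.5, 4.4) — d² to each: A:56.25, B:0.04, C:33.65 → nearest is B
2 of the 5 points have B as nearest.

2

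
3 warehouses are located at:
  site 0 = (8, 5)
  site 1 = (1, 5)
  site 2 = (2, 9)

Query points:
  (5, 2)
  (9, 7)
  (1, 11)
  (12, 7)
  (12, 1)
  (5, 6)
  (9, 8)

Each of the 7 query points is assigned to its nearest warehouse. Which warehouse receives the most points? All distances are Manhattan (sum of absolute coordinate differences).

site 0

(5, 2) — d to each: site 0:6, site 1:7, site 2:10 → nearest is site 0
(9, 7) — d to each: site 0:3, site 1:10, site 2:9 → nearest is site 0
(1, 11) — d to each: site 0:13, site 1:6, site 2:3 → nearest is site 2
(12, 7) — d to each: site 0:6, site 1:13, site 2:12 → nearest is site 0
(12, 1) — d to each: site 0:8, site 1:15, site 2:18 → nearest is site 0
(5, 6) — d to each: site 0:4, site 1:5, site 2:6 → nearest is site 0
(9, 8) — d to each: site 0:4, site 1:11, site 2:8 → nearest is site 0
Tally — site 0:6, site 2:1. site 0 captures the most (6).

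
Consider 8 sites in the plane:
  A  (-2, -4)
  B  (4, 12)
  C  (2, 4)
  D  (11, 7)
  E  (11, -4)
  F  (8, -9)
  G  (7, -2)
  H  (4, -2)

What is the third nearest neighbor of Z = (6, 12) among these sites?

C

Compare squared distances (the ordering matches that of the actual distances):
|ZA|² = (6−(-2))² + (12−(-4))² = 64 + 256 = 320
|ZB|² = (6−4)² + (12−12)² = 4 + 0 = 4
|ZC|² = (6−2)² + (12−4)² = 16 + 64 = 80
|ZD|² = (6−11)² + (12−7)² = 25 + 25 = 50
|ZE|² = (6−11)² + (12−(-4))² = 25 + 256 = 281
|ZF|² = (6−8)² + (12−(-9))² = 4 + 441 = 445
|ZG|² = (6−7)² + (12−(-2))² = 1 + 196 = 197
|ZH|² = (6−4)² + (12−(-2))² = 4 + 196 = 200
Sorted ascending: B, D, C, G, … — the third-nearest is C.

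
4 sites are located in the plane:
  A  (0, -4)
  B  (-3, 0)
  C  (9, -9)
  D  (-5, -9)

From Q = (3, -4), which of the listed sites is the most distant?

Compare squared distances (the ordering matches that of the actual distances):
|QA|² = (3−0)² + (-4−(-4))² = 9 + 0 = 9
|QB|² = (3−(-3))² + (-4−0)² = 36 + 16 = 52
|QC|² = (3−9)² + (-4−(-9))² = 36 + 25 = 61
|QD|² = (3−(-5))² + (-4−(-9))² = 64 + 25 = 89
The largest is to D.

D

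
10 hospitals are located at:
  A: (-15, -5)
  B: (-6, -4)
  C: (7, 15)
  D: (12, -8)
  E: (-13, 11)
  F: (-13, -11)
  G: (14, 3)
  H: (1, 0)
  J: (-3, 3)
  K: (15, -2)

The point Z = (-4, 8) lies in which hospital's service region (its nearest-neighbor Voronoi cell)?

J

Squared Euclidean distances:
|ZA|² = (-4−(-15))² + (8−(-5))² = 121 + 169 = 290
|ZB|² = (-4−(-6))² + (8−(-4))² = 4 + 144 = 148
|ZC|² = (-4−7)² + (8−15)² = 121 + 49 = 170
|ZD|² = (-4−12)² + (8−(-8))² = 256 + 256 = 512
|ZE|² = (-4−(-13))² + (8−11)² = 81 + 9 = 90
|ZF|² = (-4−(-13))² + (8−(-11))² = 81 + 361 = 442
|ZG|² = (-4−14)² + (8−3)² = 324 + 25 = 349
|ZH|² = (-4−1)² + (8−0)² = 25 + 64 = 89
|ZJ|² = (-4−(-3))² + (8−3)² = 1 + 25 = 26
|ZK|² = (-4−15)² + (8−(-2))² = 361 + 100 = 461
The smallest is to J, so Z lies in the Voronoi region of J.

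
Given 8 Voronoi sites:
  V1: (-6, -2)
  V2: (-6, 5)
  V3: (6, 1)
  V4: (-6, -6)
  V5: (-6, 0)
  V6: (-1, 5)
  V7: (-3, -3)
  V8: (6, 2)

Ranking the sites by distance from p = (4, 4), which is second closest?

Compare squared distances (the ordering matches that of the actual distances):
|pV1|² = 100 + 36 = 136
|pV2|² = 100 + 1 = 101
|pV3|² = 4 + 9 = 13
|pV4|² = 100 + 100 = 200
|pV5|² = 100 + 16 = 116
|pV6|² = 25 + 1 = 26
|pV7|² = 49 + 49 = 98
|pV8|² = 4 + 4 = 8
Sorted ascending: V8, V3, V6, … — the second-nearest is V3.

V3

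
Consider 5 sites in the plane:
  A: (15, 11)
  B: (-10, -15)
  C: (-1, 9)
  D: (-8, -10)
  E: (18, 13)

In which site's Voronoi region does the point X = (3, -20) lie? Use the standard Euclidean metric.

Since √ is increasing, it suffices to compare squared distances:
|XA|² = 144 + 961 = 1105
|XB|² = 169 + 25 = 194
|XC|² = 16 + 841 = 857
|XD|² = 121 + 100 = 221
|XE|² = 225 + 1089 = 1314
The smallest is to B, so X lies in the Voronoi region of B.

B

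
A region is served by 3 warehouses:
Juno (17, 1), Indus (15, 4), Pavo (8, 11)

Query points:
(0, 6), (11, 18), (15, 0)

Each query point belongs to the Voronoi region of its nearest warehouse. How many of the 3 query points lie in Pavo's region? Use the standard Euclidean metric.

2

(0, 6) — d² to each: Juno:314, Indus:229, Pavo:89 → nearest is Pavo
(11, 18) — d² to each: Juno:325, Indus:212, Pavo:58 → nearest is Pavo
(15, 0) — d² to each: Juno:5, Indus:16, Pavo:170 → nearest is Juno
2 of the 3 points have Pavo as nearest.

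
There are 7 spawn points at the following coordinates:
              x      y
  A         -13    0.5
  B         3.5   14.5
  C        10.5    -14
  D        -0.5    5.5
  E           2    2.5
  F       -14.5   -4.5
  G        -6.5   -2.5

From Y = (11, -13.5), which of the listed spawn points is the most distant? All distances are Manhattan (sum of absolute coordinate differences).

A

d(Y,A) = |11−(-13)| + |-13.5−0.5| = 24 + 14 = 38
d(Y,B) = |11−3.5| + |-13.5−14.5| = 7.5 + 28 = 35.5
d(Y,C) = |11−10.5| + |-13.5−(-14)| = 0.5 + 0.5 = 1
d(Y,D) = |11−(-0.5)| + |-13.5−5.5| = 11.5 + 19 = 30.5
d(Y,E) = |11−2| + |-13.5−2.5| = 9 + 16 = 25
d(Y,F) = |11−(-14.5)| + |-13.5−(-4.5)| = 25.5 + 9 = 34.5
d(Y,G) = |11−(-6.5)| + |-13.5−(-2.5)| = 17.5 + 11 = 28.5
The largest is to A.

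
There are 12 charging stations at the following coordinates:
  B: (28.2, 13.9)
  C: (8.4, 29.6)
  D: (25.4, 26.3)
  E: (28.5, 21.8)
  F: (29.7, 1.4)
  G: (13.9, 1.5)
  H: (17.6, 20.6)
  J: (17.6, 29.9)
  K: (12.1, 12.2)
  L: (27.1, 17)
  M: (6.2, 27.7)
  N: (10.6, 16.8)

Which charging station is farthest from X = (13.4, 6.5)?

Squared Euclidean distances:
|XB|² = 219.04 + 54.76 = 273.8
|XC|² = 25 + 533.61 = 558.61
|XD|² = 144 + 392.04 = 536.04
|XE|² = 228.01 + 234.09 = 462.1
|XF|² = 265.69 + 26.01 = 291.7
|XG|² = 0.25 + 25 = 25.25
|XH|² = 17.64 + 198.81 = 216.45
|XJ|² = 17.64 + 547.56 = 565.2
|XK|² = 1.69 + 32.49 = 34.18
|XL|² = 187.69 + 110.25 = 297.94
|XM|² = 51.84 + 449.44 = 501.28
|XN|² = 7.84 + 106.09 = 113.93
The largest is to J.

J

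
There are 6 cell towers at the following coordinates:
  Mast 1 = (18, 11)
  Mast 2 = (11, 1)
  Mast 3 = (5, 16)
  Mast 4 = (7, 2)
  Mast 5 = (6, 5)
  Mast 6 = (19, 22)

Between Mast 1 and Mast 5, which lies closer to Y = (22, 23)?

Compare squared distances:
d²(Y, Mast 1) = (22−18)² + (23−11)² = 16 + 144 = 160
d²(Y, Mast 5) = (22−6)² + (23−5)² = 256 + 324 = 580
160 < 580, so Mast 1 is closer.

Mast 1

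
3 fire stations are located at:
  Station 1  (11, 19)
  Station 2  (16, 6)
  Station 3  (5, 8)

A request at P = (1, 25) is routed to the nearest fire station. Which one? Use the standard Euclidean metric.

Compare squared distances (the ordering matches that of the actual distances):
d²(P, Station 1) = (1−11)² + (25−19)² = 100 + 36 = 136
d²(P, Station 2) = (1−16)² + (25−6)² = 225 + 361 = 586
d²(P, Station 3) = (1−5)² + (25−8)² = 16 + 289 = 305
The smallest is to Station 1, so P lies in the Voronoi region of Station 1.

Station 1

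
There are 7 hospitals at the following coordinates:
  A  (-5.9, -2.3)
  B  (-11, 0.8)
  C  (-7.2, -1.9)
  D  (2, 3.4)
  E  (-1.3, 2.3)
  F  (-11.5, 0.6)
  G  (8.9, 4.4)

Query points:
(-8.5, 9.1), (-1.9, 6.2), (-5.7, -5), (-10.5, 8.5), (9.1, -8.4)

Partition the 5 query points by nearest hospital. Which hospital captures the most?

(-8.5, 9.1) — d² to each: A:136.72, B:75.14, C:122.69, D:142.74, E:98.08, F:81.25, G:324.85 → nearest is B
(-1.9, 6.2) — d² to each: A:88.25, B:111.97, C:93.7, D:23.05, E:15.57, F:123.52, G:119.88 → nearest is E
(-5.7, -5) — d² to each: A:7.33, B:61.73, C:11.86, D:129.85, E:72.65, F:65, G:301.52 → nearest is A
(-10.5, 8.5) — d² to each: A:137.8, B:59.54, C:119.05, D:182.26, E:123.08, F:63.41, G:393.17 → nearest is B
(9.1, -8.4) — d² to each: A:262.21, B:488.65, C:307.94, D:189.65, E:222.65, F:505.36, G:163.88 → nearest is G
Tally — A:1, B:2, E:1, G:1. B captures the most (2).

B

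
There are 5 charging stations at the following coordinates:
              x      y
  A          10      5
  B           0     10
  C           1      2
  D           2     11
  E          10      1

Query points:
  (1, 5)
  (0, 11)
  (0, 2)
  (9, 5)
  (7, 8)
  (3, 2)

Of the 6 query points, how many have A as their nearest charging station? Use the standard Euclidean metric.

2

(1, 5) — d² to each: A:81, B:26, C:9, D:37, E:97 → nearest is C
(0, 11) — d² to each: A:136, B:1, C:82, D:4, E:200 → nearest is B
(0, 2) — d² to each: A:109, B:64, C:1, D:85, E:101 → nearest is C
(9, 5) — d² to each: A:1, B:106, C:73, D:85, E:17 → nearest is A
(7, 8) — d² to each: A:18, B:53, C:72, D:34, E:58 → nearest is A
(3, 2) — d² to each: A:58, B:73, C:4, D:82, E:50 → nearest is C
2 of the 6 points have A as nearest.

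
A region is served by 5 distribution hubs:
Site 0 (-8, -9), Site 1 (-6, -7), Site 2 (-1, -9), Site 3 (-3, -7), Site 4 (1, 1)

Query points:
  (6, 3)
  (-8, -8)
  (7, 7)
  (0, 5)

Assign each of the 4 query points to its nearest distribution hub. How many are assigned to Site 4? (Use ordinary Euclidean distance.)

(6, 3) — d² to each: Site 0:340, Site 1:244, Site 2:193, Site 3:181, Site 4:29 → nearest is Site 4
(-8, -8) — d² to each: Site 0:1, Site 1:5, Site 2:50, Site 3:26, Site 4:162 → nearest is Site 0
(7, 7) — d² to each: Site 0:481, Site 1:365, Site 2:320, Site 3:296, Site 4:72 → nearest is Site 4
(0, 5) — d² to each: Site 0:260, Site 1:180, Site 2:197, Site 3:153, Site 4:17 → nearest is Site 4
3 of the 4 points have Site 4 as nearest.

3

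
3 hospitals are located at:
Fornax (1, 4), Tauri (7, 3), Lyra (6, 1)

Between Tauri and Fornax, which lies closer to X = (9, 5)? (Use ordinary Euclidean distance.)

Tauri

Compare squared distances:
d²(X, Tauri) = (9−7)² + (5−3)² = 4 + 4 = 8
d²(X, Fornax) = (9−1)² + (5−4)² = 64 + 1 = 65
8 < 65, so Tauri is closer.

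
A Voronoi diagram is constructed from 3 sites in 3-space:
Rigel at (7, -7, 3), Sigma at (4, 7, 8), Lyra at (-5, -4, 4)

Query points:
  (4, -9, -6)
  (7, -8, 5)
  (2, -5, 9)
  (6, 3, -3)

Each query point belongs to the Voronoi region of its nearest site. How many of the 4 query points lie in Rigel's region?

(4, -9, -6) — d² to each: Rigel:94, Sigma:452, Lyra:206 → nearest is Rigel
(7, -8, 5) — d² to each: Rigel:5, Sigma:243, Lyra:161 → nearest is Rigel
(2, -5, 9) — d² to each: Rigel:65, Sigma:149, Lyra:75 → nearest is Rigel
(6, 3, -3) — d² to each: Rigel:137, Sigma:141, Lyra:219 → nearest is Rigel
4 of the 4 points have Rigel as nearest.

4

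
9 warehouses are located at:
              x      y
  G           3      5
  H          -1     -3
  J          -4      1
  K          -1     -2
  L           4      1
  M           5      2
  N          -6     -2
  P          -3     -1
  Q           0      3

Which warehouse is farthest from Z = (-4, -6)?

G

Compare squared distances (the ordering matches that of the actual distances):
|ZG|² = 49 + 121 = 170
|ZH|² = 9 + 9 = 18
|ZJ|² = 0 + 49 = 49
|ZK|² = 9 + 16 = 25
|ZL|² = 64 + 49 = 113
|ZM|² = 81 + 64 = 145
|ZN|² = 4 + 16 = 20
|ZP|² = 1 + 25 = 26
|ZQ|² = 16 + 81 = 97
The largest is to G.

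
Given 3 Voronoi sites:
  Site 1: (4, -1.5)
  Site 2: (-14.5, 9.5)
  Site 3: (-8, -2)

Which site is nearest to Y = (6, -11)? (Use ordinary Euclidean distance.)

Site 1

Compare squared distances (the ordering matches that of the actual distances):
d²(Y, Site 1) = 4 + 90.25 = 94.25
d²(Y, Site 2) = 420.25 + 420.25 = 840.5
d²(Y, Site 3) = 196 + 81 = 277
Minimum is at Site 1.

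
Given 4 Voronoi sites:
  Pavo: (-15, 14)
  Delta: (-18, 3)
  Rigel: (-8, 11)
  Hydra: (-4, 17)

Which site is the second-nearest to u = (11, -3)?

Hydra

Compare squared distances (the ordering matches that of the actual distances):
d²(u, Pavo) = (11−(-15))² + (-3−14)² = 676 + 289 = 965
d²(u, Delta) = (11−(-18))² + (-3−3)² = 841 + 36 = 877
d²(u, Rigel) = (11−(-8))² + (-3−11)² = 361 + 196 = 557
d²(u, Hydra) = (11−(-4))² + (-3−17)² = 225 + 400 = 625
Sorted ascending: Rigel, Hydra, Delta, … — the second-nearest is Hydra.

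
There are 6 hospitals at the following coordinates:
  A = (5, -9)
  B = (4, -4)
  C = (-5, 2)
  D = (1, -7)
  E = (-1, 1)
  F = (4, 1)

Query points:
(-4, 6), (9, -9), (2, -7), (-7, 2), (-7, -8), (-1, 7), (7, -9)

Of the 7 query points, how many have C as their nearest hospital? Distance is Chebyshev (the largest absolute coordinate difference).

3

(-4, 6) — d to each: A:15, B:10, C:4, D:13, E:5, F:8 → nearest is C
(9, -9) — d to each: A:4, B:5, C:14, D:8, E:10, F:10 → nearest is A
(2, -7) — d to each: A:3, B:3, C:9, D:1, E:8, F:8 → nearest is D
(-7, 2) — d to each: A:12, B:11, C:2, D:9, E:6, F:11 → nearest is C
(-7, -8) — d to each: A:12, B:11, C:10, D:8, E:9, F:11 → nearest is D
(-1, 7) — d to each: A:16, B:11, C:5, D:14, E:6, F:6 → nearest is C
(7, -9) — d to each: A:2, B:5, C:12, D:6, E:10, F:10 → nearest is A
3 of the 7 points have C as nearest.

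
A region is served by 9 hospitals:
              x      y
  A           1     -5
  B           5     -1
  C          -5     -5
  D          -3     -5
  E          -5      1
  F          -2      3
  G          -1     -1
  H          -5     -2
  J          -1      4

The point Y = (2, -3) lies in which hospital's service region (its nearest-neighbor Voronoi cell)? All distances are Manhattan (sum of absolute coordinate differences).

A

d(Y,A) = |2−1| + |-3−(-5)| = 1 + 2 = 3
d(Y,B) = |2−5| + |-3−(-1)| = 3 + 2 = 5
d(Y,C) = |2−(-5)| + |-3−(-5)| = 7 + 2 = 9
d(Y,D) = |2−(-3)| + |-3−(-5)| = 5 + 2 = 7
d(Y,E) = |2−(-5)| + |-3−1| = 7 + 4 = 11
d(Y,F) = |2−(-2)| + |-3−3| = 4 + 6 = 10
d(Y,G) = |2−(-1)| + |-3−(-1)| = 3 + 2 = 5
d(Y,H) = |2−(-5)| + |-3−(-2)| = 7 + 1 = 8
d(Y,J) = |2−(-1)| + |-3−4| = 3 + 7 = 10
A is nearest.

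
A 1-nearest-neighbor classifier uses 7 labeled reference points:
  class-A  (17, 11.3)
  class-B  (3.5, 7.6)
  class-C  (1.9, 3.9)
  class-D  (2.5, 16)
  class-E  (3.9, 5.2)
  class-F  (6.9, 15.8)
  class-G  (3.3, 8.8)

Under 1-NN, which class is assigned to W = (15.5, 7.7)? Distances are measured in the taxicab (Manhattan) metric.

d(W, class-A) = |15.5−17| + |7.7−11.3| = 1.5 + 3.6 = 5.1
d(W, class-B) = |15.5−3.5| + |7.7−7.6| = 12 + 0.1 = 12.1
d(W, class-C) = |15.5−1.9| + |7.7−3.9| = 13.6 + 3.8 = 17.4
d(W, class-D) = |15.5−2.5| + |7.7−16| = 13 + 8.3 = 21.3
d(W, class-E) = |15.5−3.9| + |7.7−5.2| = 11.6 + 2.5 = 14.1
d(W, class-F) = |15.5−6.9| + |7.7−15.8| = 8.6 + 8.1 = 16.7
d(W, class-G) = |15.5−3.3| + |7.7−8.8| = 12.2 + 1.1 = 13.3
class-A is nearest.

class-A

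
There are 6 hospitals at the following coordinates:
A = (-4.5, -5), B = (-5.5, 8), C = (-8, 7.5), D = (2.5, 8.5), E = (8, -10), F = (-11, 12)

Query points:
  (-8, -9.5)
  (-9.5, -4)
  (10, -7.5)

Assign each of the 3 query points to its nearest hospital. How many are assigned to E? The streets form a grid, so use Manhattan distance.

(-8, -9.5) — d to each: A:8, B:20, C:17, D:28.5, E:16.5, F:24.5 → nearest is A
(-9.5, -4) — d to each: A:6, B:16, C:13, D:24.5, E:23.5, F:17.5 → nearest is A
(10, -7.5) — d to each: A:17, B:31, C:33, D:23.5, E:4.5, F:40.5 → nearest is E
1 of the 3 points has E as nearest.

1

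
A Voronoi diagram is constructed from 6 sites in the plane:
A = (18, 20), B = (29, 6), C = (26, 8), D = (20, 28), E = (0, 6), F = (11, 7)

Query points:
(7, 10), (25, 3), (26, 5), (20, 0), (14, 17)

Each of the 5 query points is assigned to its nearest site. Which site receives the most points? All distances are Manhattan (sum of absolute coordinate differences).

(7, 10) — d to each: A:21, B:26, C:21, D:31, E:11, F:7 → nearest is F
(25, 3) — d to each: A:24, B:7, C:6, D:30, E:28, F:18 → nearest is C
(26, 5) — d to each: A:23, B:4, C:3, D:29, E:27, F:17 → nearest is C
(20, 0) — d to each: A:22, B:15, C:14, D:28, E:26, F:16 → nearest is C
(14, 17) — d to each: A:7, B:26, C:21, D:17, E:25, F:13 → nearest is A
Tally — A:1, C:3, F:1. C captures the most (3).

C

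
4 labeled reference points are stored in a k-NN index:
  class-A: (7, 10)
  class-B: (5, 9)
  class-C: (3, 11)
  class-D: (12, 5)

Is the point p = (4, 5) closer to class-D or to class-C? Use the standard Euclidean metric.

class-C

Compare squared distances:
d²(p, class-D) = (4−12)² + (5−5)² = 64 + 0 = 64
d²(p, class-C) = (4−3)² + (5−11)² = 1 + 36 = 37
64 > 37, so class-C is closer.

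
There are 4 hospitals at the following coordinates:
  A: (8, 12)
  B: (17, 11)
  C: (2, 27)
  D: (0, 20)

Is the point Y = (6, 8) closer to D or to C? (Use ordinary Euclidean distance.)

Compare squared distances:
|YD|² = (6−0)² + (8−20)² = 36 + 144 = 180
|YC|² = (6−2)² + (8−27)² = 16 + 361 = 377
180 < 377, so D is closer.

D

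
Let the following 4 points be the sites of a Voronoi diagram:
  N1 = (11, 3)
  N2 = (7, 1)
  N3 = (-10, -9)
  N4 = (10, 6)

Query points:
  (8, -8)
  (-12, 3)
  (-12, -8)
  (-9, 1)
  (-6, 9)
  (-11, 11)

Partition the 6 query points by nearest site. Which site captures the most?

N3

(8, -8) — d² to each: N1:130, N2:82, N3:325, N4:200 → nearest is N2
(-12, 3) — d² to each: N1:529, N2:365, N3:148, N4:493 → nearest is N3
(-12, -8) — d² to each: N1:650, N2:442, N3:5, N4:680 → nearest is N3
(-9, 1) — d² to each: N1:404, N2:256, N3:101, N4:386 → nearest is N3
(-6, 9) — d² to each: N1:325, N2:233, N3:340, N4:265 → nearest is N2
(-11, 11) — d² to each: N1:548, N2:424, N3:401, N4:466 → nearest is N3
Tally — N2:2, N3:4. N3 captures the most (4).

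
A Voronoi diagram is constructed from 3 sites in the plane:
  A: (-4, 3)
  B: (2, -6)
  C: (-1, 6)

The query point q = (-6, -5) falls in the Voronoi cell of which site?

B

Squared Euclidean distances:
|qA|² = (-6−(-4))² + (-5−3)² = 4 + 64 = 68
|qB|² = (-6−2)² + (-5−(-6))² = 64 + 1 = 65
|qC|² = (-6−(-1))² + (-5−6)² = 25 + 121 = 146
The smallest is to B, so q lies in the Voronoi region of B.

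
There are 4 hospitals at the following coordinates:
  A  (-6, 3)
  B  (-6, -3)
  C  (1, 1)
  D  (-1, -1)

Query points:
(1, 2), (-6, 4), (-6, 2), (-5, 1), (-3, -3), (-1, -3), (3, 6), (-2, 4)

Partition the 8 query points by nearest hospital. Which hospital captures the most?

A

(1, 2) — d² to each: A:50, B:74, C:1, D:13 → nearest is C
(-6, 4) — d² to each: A:1, B:49, C:58, D:50 → nearest is A
(-6, 2) — d² to each: A:1, B:25, C:50, D:34 → nearest is A
(-5, 1) — d² to each: A:5, B:17, C:36, D:20 → nearest is A
(-3, -3) — d² to each: A:45, B:9, C:32, D:8 → nearest is D
(-1, -3) — d² to each: A:61, B:25, C:20, D:4 → nearest is D
(3, 6) — d² to each: A:90, B:162, C:29, D:65 → nearest is C
(-2, 4) — d² to each: A:17, B:65, C:18, D:26 → nearest is A
Tally — A:4, C:2, D:2. A captures the most (4).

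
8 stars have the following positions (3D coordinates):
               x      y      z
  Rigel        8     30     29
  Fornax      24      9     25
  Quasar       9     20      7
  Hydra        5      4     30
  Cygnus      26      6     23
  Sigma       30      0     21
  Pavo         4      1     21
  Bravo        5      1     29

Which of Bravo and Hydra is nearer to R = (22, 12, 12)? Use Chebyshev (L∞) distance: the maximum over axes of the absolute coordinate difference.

d(R, Bravo) = max(17, 11, 17) = 17
d(R, Hydra) = max(17, 8, 18) = 18
17 < 18, so Bravo is closer.

Bravo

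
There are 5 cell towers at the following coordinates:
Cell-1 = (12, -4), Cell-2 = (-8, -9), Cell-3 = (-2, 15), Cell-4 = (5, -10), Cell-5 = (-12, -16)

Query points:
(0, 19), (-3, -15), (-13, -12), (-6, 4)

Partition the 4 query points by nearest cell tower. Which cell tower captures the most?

Cell-3

(0, 19) — d² to each: Cell-1:673, Cell-2:848, Cell-3:20, Cell-4:866, Cell-5:1369 → nearest is Cell-3
(-3, -15) — d² to each: Cell-1:346, Cell-2:61, Cell-3:901, Cell-4:89, Cell-5:82 → nearest is Cell-2
(-13, -12) — d² to each: Cell-1:689, Cell-2:34, Cell-3:850, Cell-4:328, Cell-5:17 → nearest is Cell-5
(-6, 4) — d² to each: Cell-1:388, Cell-2:173, Cell-3:137, Cell-4:317, Cell-5:436 → nearest is Cell-3
Tally — Cell-2:1, Cell-3:2, Cell-5:1. Cell-3 captures the most (2).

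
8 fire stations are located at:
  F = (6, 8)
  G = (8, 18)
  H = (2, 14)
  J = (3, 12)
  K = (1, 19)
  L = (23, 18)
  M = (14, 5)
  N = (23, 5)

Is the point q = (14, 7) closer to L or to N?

N

Compare squared distances:
|qL|² = (14−23)² + (7−18)² = 81 + 121 = 202
|qN|² = (14−23)² + (7−5)² = 81 + 4 = 85
202 > 85, so N is closer.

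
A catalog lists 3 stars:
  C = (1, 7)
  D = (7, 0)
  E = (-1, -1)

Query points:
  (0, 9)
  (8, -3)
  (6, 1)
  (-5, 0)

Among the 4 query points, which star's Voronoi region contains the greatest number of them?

D

(0, 9) — d² to each: C:5, D:130, E:101 → nearest is C
(8, -3) — d² to each: C:149, D:10, E:85 → nearest is D
(6, 1) — d² to each: C:61, D:2, E:53 → nearest is D
(-5, 0) — d² to each: C:85, D:144, E:17 → nearest is E
Tally — C:1, D:2, E:1. D captures the most (2).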